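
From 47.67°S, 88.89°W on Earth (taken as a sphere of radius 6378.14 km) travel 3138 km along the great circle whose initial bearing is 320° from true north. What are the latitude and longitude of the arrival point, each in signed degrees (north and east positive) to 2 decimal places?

-24.07°, -108.31°

Angular distance δ = d/R = 3138/6378.14 = 0.49199 rad; initial bearing θ = 5.5851 rad.
sin φ₂ = sin φ₁ cos δ + cos φ₁ sin δ cos θ = (-0.7393)(0.8814) + (0.6734)(0.4724)(0.7660) = -0.4079, so φ₂ = -24.07°.
Δλ = atan2(sin θ sin δ cos φ₁, cos δ − sin φ₁ sin φ₂) = atan2(-0.2045, 0.5798) = -19.425°.
λ₂ = -88.890° − 19.425° = -108.31°.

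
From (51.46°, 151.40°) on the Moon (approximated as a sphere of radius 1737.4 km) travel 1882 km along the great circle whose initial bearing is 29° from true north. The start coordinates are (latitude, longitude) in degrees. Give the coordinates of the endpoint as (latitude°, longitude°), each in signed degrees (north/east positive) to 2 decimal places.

Angular distance δ = d/R = 1882/1737.4 = 1.08323 rad; initial bearing θ = 0.5061 rad.
sin φ₂ = sin φ₁ cos δ + cos φ₁ sin δ cos θ = (0.7822)(0.4685) + (0.6231)(0.8835)(0.8746) = 0.8479, so φ₂ = 57.98°.
Δλ = atan2(sin θ sin δ cos φ₁, cos δ − sin φ₁ sin φ₂) = atan2(0.2669, -0.1947) = 126.114°.
λ₂ = 151.400° + 126.114° = 277.51° → -82.49° after wrapping to (−180°, 180°].

57.98°, -82.49°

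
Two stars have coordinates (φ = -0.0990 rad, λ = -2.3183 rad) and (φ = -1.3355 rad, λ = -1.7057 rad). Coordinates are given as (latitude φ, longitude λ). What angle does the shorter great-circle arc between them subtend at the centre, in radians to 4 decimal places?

1.2808 rad

Let φ₁ = -0.0990 rad, φ₂ = -1.3355 rad, and Δλ = 0.6126 rad.
cos c = sin φ₁ sin φ₂ + cos φ₁ cos φ₂ cos Δλ = (-0.0988)(-0.9724) + (0.9951)(0.2331)(0.8182) = 0.28592,
so c = arccos(0.28592) = 1.28083 rad.
So the angular separation is 1.2808 rad.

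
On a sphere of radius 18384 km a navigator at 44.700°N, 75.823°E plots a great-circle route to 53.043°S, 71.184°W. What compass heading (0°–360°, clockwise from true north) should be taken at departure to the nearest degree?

237°

With φ₁ = 0.7802, φ₂ = -0.9258, Δλ = -2.5658 rad, the forward-azimuth formula gives
θ = atan2( sin Δλ cos φ₂ , cos φ₁ sin φ₂ − sin φ₁ cos φ₂ cos Δλ ) = atan2(-0.3274, -0.2133) = -123.08°.
Adding 360° brings this into [0°, 360°): 237°.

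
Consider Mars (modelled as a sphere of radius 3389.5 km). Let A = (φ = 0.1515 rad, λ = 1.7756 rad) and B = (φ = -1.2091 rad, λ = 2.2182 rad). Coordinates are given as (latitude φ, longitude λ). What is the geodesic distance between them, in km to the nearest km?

4728 km

Let φ₁ = 0.1515 rad, φ₂ = -1.2091 rad, and Δλ = 0.4426 rad.
Haversine: a = sin²(Δφ/2) + cos φ₁ cos φ₂ sin²(Δλ/2) = 0.3957 + (0.9885)(0.3539)(0.0482) = 0.41253.
Central angle c = 2·arcsin(√a) = 1.39495 rad.
Distance = R·c = 3389.5 × 1.3949 ≈ 4728 km.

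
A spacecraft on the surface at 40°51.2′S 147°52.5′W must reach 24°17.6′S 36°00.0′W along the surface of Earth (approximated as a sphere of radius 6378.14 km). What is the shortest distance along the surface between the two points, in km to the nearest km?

9941 km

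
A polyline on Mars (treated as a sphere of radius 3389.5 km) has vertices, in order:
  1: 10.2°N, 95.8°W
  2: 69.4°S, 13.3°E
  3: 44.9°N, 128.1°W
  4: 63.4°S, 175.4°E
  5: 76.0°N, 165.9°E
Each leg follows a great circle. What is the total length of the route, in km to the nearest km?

30270 km

Leg 1→2: central angle 1.8536 rad, distance 6282.9 km.
Leg 2→3: central angle 2.5973 rad, distance 8803.7 km.
Leg 3→4: central angle 2.0444 rad, distance 6929.5 km.
Leg 4→5: central angle 2.4353 rad, distance 8254.4 km.
Total: 6282.9 + 8803.7 + 6929.5 + 8254.4 ≈ 30270 km.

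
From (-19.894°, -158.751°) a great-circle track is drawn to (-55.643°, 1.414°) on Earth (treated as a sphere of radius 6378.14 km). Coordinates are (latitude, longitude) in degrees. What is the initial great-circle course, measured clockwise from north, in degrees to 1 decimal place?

168.7°

Δλ = 160.165° = 2.7954 rad.
y = sin Δλ · cos φ₂ = (0.3393)(0.5643) = 0.1915
x = cos φ₁ sin φ₂ − sin φ₁ cos φ₂ cos Δλ = (0.9403)(-0.8255) − (-0.3403)(0.5643)(-0.9407) = -0.9569
θ = atan2(y, x) = 168.68°, so the bearing is 168.7°.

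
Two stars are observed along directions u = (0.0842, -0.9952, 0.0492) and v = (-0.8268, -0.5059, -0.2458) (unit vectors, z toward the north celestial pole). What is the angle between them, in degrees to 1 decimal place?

u·v = 0.4218; |u| = 1.0000, |v| = 1.0000.
cos θ = (u·v)/(|u||v|) = 0.4218, so θ = 65.1°.

65.1°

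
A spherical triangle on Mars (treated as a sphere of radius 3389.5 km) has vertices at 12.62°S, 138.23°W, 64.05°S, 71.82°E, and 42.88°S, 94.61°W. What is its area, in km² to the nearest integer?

Side lengths (central angles): a = 1.2659, b = 0.8415, c = 1.7448 rad; semiperimeter s = 1.9261.
By l'Huilier's theorem, tan(E/4) = √[tan(s/2) tan((s−a)/2) tan((s−b)/2) tan((s−c)/2)], giving spherical excess E = 0.6513 rad.
Area = E·R² = 0.6513 × (3389.5)² ≈ 7482135 km².

7482135 km²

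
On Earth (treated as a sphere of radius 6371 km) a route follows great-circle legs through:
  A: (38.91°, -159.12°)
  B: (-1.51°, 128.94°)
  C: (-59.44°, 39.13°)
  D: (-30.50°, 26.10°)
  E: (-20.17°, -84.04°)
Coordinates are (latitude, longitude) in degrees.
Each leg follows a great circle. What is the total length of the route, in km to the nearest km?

32448 km

Leg A→B: central angle 1.3443 rad, distance 8564.3 km.
Leg B→C: central angle 1.5464 rad, distance 9852.2 km.
Leg C→D: central angle 0.5279 rad, distance 3363.5 km.
Leg D→E: central angle 1.6745 rad, distance 10668.0 km.
Total: 8564.3 + 9852.2 + 3363.5 + 10668.0 ≈ 32448 km.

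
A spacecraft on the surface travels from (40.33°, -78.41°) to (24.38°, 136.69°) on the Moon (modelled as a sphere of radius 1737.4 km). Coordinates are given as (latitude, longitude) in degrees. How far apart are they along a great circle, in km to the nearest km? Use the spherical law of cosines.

In radians: φ₁ = 0.7039, φ₂ = 0.4255, Δλ = -144.900° = -2.5290 rad.
cos c = sin φ₁ sin φ₂ + cos φ₁ cos φ₂ cos Δλ = (0.6472)(0.4128) + (0.7623)(0.9108)(-0.8181) = -0.30093,
so c = arccos(-0.30093) = 1.87647 rad.
Distance = R·c = 1737.4 × 1.8765 ≈ 3260 km.

3260 km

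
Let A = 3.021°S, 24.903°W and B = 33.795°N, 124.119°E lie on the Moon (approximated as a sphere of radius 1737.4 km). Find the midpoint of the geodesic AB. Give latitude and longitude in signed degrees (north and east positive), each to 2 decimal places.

The central angle between A and B is δ = 2.4051 rad.
With f = 0.5, the slerp weights are sin((1−f)δ)/sin δ = 1.3889 and sin(fδ)/sin δ = 1.3889.
Weighted sum of the unit vectors: (1.3889)·(0.9058,-0.4205,-0.0527) + (1.3889)·(-0.4661,0.6880,0.5562) = (0.6106, 0.3715, 0.6994).
Converting back: φ = atan2(z, √(x²+y²)) = 44.38°, λ = atan2(y, x) = 31.32°.

44.38°, 31.32°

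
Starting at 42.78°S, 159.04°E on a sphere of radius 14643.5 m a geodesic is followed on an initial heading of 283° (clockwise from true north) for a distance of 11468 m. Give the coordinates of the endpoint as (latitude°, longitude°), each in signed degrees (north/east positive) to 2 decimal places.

-21.40°, 111.45°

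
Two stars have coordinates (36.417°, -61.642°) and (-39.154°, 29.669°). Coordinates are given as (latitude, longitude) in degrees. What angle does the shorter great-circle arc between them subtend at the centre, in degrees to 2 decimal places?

With latitudes φ₁ = 36.417°, φ₂ = -39.154° and longitude difference Δλ = 91.311°:
cos c = sin φ₁ sin φ₂ + cos φ₁ cos φ₂ cos Δλ = (0.5937)(-0.6314) + (0.8047)(0.7755)(-0.0229) = -0.38912,
so c = arccos(-0.38912) = 1.97047 rad.
So the angular separation is 112.90°.

112.90°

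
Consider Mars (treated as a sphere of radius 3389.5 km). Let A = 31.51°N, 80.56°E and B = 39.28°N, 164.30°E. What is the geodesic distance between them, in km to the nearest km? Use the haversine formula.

With latitudes φ₁ = 31.510°, φ₂ = 39.280° and longitude difference Δλ = 83.740°:
Haversine: a = sin²(Δφ/2) + cos φ₁ cos φ₂ sin²(Δλ/2) = 0.0046 + (0.8525)(0.7741)(0.4455) = 0.29857.
Central angle c = 2·arcsin(√a) = 1.15617 rad.
Distance = R·c = 3389.5 × 1.1562 ≈ 3919 km.

3919 km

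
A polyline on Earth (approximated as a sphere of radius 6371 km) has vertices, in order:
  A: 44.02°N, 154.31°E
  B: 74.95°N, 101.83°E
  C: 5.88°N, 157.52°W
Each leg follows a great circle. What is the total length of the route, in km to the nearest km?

13940 km

Leg A→B: central angle 0.6684 rad, distance 4258.6 km.
Leg B→C: central angle 1.5196 rad, distance 9681.2 km.
Total: 4258.6 + 9681.2 ≈ 13940 km.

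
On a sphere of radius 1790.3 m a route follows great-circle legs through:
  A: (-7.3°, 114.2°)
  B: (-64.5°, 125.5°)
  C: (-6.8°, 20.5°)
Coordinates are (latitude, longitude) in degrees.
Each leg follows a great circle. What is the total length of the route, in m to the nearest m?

4624 m

Leg A→B: central angle 1.0081 rad, distance 1804.9 m.
Leg B→C: central angle 1.5746 rad, distance 2818.9 m.
Total: 1804.9 + 2818.9 ≈ 4624 m.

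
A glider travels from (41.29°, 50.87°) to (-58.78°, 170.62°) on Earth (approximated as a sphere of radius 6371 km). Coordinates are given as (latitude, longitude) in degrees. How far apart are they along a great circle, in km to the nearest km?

15484 km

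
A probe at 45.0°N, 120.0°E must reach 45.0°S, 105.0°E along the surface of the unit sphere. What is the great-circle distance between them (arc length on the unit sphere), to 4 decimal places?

1.5878

With latitudes φ₁ = 45.000°, φ₂ = -45.000° and longitude difference Δλ = -15.000°:
cos c = sin φ₁ sin φ₂ + cos φ₁ cos φ₂ cos Δλ = (0.7071)(-0.7071) + (0.7071)(0.7071)(0.9659) = -0.01704,
so c = arccos(-0.01704) = 1.58783 rad.
On the unit sphere the arc length equals the central angle: 1.5878.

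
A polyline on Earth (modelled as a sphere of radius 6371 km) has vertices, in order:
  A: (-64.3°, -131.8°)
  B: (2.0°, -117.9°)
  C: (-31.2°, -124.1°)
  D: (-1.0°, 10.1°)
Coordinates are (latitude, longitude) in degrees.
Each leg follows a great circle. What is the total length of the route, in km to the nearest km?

Leg A→B: central angle 1.1710 rad, distance 7460.3 km.
Leg B→C: central angle 0.5885 rad, distance 3749.4 km.
Leg C→D: central angle 2.1984 rad, distance 14005.9 km.
Total: 7460.3 + 3749.4 + 14005.9 ≈ 25216 km.

25216 km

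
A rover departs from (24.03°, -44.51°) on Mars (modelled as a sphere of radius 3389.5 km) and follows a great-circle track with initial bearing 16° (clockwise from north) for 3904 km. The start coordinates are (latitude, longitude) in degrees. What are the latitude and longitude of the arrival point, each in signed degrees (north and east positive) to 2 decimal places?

75.39°, 42.30°

Angular distance δ = d/R = 3904/3389.5 = 1.15179 rad; initial bearing θ = 0.2793 rad.
sin φ₂ = sin φ₁ cos δ + cos φ₁ sin δ cos θ = (0.4072)(0.4069) + (0.9133)(0.9135)(0.9613) = 0.9677, so φ₂ = 75.39°.
Δλ = atan2(sin θ sin δ cos φ₁, cos δ − sin φ₁ sin φ₂) = atan2(0.2300, 0.0128) = 86.815°.
λ₂ = -44.510° + 86.815° = 42.30°.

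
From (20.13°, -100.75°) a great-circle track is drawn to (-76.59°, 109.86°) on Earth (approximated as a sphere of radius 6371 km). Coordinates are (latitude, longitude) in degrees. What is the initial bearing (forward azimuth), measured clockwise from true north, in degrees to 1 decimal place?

With φ₁ = 0.3513, φ₂ = -1.3367, Δλ = -2.6073 rad, the forward-azimuth formula gives
θ = atan2( sin Δλ cos φ₂ , cos φ₁ sin φ₂ − sin φ₁ cos φ₂ cos Δλ ) = atan2(-0.1181, -0.8446) = -172.04°.
Adding 360° brings this into [0°, 360°): 188.0°.

188.0°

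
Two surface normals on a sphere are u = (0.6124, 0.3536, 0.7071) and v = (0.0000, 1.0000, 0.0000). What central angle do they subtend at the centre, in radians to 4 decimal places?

u·v = 0.3536; |u| = 1.0000, |v| = 1.0000.
cos θ = (u·v)/(|u||v|) = 0.3536, so θ = 1.2094 rad.

1.2094 rad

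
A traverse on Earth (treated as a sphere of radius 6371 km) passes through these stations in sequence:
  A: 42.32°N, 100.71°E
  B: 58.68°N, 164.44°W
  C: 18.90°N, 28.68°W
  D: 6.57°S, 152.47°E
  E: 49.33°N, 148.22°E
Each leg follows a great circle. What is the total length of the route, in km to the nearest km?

41711 km

Leg A→B: central angle 0.9972 rad, distance 6353.1 km.
Leg B→C: central angle 1.6465 rad, distance 10489.8 km.
Leg C→D: central angle 2.9255 rad, distance 18638.4 km.
Leg D→E: central angle 0.9778 rad, distance 6229.5 km.
Total: 6353.1 + 10489.8 + 18638.4 + 6229.5 ≈ 41711 km.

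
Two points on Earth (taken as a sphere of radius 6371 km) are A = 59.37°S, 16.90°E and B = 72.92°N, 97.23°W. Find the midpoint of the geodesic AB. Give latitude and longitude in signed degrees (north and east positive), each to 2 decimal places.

11.41°, -17.64°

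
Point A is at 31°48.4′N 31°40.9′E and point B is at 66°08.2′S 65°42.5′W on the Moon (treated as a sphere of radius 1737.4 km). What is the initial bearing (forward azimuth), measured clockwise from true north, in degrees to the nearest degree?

With φ₁ = 0.5551, φ₂ = -1.1543, Δλ = -1.6998 rad, the forward-azimuth formula gives
θ = atan2( sin Δλ cos φ₂ , cos φ₁ sin φ₂ − sin φ₁ cos φ₂ cos Δλ ) = atan2(-0.4012, -0.7498) = -151.85°.
Adding 360° brings this into [0°, 360°): 208°.

208°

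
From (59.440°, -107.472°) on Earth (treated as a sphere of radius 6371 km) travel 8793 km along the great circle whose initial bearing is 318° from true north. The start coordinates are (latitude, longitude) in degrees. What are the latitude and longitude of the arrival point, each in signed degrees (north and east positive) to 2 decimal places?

Angular distance δ = d/R = 8793/6371 = 1.38016 rad; initial bearing θ = 5.5501 rad.
sin φ₂ = sin φ₁ cos δ + cos φ₁ sin δ cos θ = (0.8611)(0.1895) + (0.5084)(0.9819)(0.7431) = 0.5342, so φ₂ = 32.29°.
Δλ = atan2(sin θ sin δ cos φ₁, cos δ − sin φ₁ sin φ₂) = atan2(-0.3340, -0.2705) = -128.997°.
λ₂ = -107.472° − 128.997° = -236.47° → 123.53° after wrapping to (−180°, 180°].

32.29°, 123.53°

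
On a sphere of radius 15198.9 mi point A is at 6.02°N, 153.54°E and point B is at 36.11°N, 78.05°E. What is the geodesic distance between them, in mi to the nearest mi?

19828 mi

With latitudes φ₁ = 6.020°, φ₂ = 36.110° and longitude difference Δλ = -75.490°:
Haversine: a = sin²(Δφ/2) + cos φ₁ cos φ₂ sin²(Δλ/2) = 0.0674 + (0.9945)(0.8079)(0.3747) = 0.36845.
Central angle c = 2·arcsin(√a) = 1.30456 rad.
Distance = R·c = 15198.9 × 1.3046 ≈ 19828 mi.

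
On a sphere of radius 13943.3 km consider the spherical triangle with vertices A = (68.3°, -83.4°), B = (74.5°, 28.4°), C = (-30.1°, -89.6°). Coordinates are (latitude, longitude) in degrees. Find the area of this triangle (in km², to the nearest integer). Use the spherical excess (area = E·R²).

Side lengths (central angles): a = 2.2041, b = 1.7193, c = 0.5382 rad; semiperimeter s = 2.2308.
By l'Huilier's theorem, tan(E/4) = √[tan(s/2) tan((s−a)/2) tan((s−b)/2) tan((s−c)/2)], giving spherical excess E = 0.3579 rad.
Area = E·R² = 0.3579 × (13943.3)² ≈ 69582551 km².

69582551 km²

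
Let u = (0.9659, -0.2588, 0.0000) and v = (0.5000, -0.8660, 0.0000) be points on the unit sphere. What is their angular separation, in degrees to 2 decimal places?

45.00°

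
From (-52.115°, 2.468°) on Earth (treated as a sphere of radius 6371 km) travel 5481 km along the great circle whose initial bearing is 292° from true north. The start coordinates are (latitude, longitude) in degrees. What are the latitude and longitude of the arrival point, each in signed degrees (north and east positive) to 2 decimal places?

Angular distance δ = d/R = 5481/6371 = 0.86030 rad; initial bearing θ = 5.0964 rad.
sin φ₂ = sin φ₁ cos δ + cos φ₁ sin δ cos θ = (-0.7892)(0.6522) + (0.6141)(0.7580)(0.3746) = -0.3404, so φ₂ = -19.90°.
Δλ = atan2(sin θ sin δ cos φ₁, cos δ − sin φ₁ sin φ₂) = atan2(-0.4316, 0.3836) = -48.372°.
λ₂ = 2.468° − 48.372° = -45.90°.

-19.90°, -45.90°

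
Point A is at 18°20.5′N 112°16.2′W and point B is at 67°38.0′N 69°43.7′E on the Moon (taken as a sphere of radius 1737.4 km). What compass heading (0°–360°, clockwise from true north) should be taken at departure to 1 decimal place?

359.2°

Δλ = -178.002° = -3.1067 rad.
y = sin Δλ · cos φ₂ = (-0.0349)(0.3805) = -0.0133
x = cos φ₁ sin φ₂ − sin φ₁ cos φ₂ cos Δλ = (0.9492)(0.9248) − (0.3147)(0.3805)(-0.9994) = 0.9975
θ = atan2(y, x) = -0.76°; adding 360° gives 359.2°.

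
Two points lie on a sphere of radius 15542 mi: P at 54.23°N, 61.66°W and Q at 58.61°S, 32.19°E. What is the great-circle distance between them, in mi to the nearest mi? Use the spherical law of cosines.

36751 mi

In radians: φ₁ = 0.9465, φ₂ = -1.0229, Δλ = 93.850° = 1.6380 rad.
cos c = sin φ₁ sin φ₂ + cos φ₁ cos φ₂ cos Δλ = (0.8114)(-0.8536) + (0.5845)(0.5209)(-0.0671) = -0.71306,
so c = arccos(-0.71306) = 2.36465 rad.
Distance = R·c = 15542 × 2.3647 ≈ 36751 mi.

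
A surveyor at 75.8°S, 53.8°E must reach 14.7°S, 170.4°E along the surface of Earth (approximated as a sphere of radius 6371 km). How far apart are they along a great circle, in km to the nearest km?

Let φ₁ = -1.3230 rad, φ₂ = -0.2566 rad, and Δλ = 2.0351 rad.
cos c = sin φ₁ sin φ₂ + cos φ₁ cos φ₂ cos Δλ = (-0.9694)(-0.2538) + (0.2453)(0.9673)(-0.4478) = 0.13976,
so c = arccos(0.13976) = 1.43058 rad.
Distance = R·c = 6371 × 1.4306 ≈ 9114 km.

9114 km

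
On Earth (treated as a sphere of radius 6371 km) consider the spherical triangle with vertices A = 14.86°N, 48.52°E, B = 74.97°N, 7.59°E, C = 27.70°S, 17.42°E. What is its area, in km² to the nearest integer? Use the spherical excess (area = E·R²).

Side lengths (central angles): a = 1.7954, b = 0.9102, c = 1.1185 rad; semiperimeter s = 1.9120.
By l'Huilier's theorem, tan(E/4) = √[tan(s/2) tan((s−a)/2) tan((s−b)/2) tan((s−c)/2)], giving spherical excess E = 0.5475 rad.
Area = E·R² = 0.5475 × (6371)² ≈ 22223881 km².

22223881 km²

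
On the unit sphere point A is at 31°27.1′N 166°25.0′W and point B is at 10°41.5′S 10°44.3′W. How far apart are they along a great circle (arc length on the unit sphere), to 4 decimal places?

Let φ₁ = 0.5489 rad, φ₂ = -0.1866 rad, and Δλ = 2.7171 rad.
Haversine: a = sin²(Δφ/2) + cos φ₁ cos φ₂ sin²(Δλ/2) = 0.1293 + (0.8531)(0.9826)(0.9556) = 0.93034.
Central angle c = 2·arcsin(√a) = 2.60739 rad.
On the unit sphere the arc length equals the central angle: 2.6074.

2.6074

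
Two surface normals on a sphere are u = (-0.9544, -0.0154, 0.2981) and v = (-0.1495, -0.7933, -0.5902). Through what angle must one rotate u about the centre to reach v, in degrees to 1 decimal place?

u·v = -0.0210; |u| = 1.0000, |v| = 1.0000.
cos θ = (u·v)/(|u||v|) = -0.0210, so θ = 91.2°.

91.2°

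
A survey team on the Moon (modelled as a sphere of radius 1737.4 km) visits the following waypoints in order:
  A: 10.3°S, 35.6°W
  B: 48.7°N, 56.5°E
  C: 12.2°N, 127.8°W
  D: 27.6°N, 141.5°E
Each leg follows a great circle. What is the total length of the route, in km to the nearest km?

9190 km

Leg A→B: central angle 1.7296 rad, distance 3005.0 km.
Leg B→C: central angle 2.0766 rad, distance 3607.9 km.
Leg C→D: central angle 1.4834 rad, distance 2577.2 km.
Total: 3005.0 + 3607.9 + 2577.2 ≈ 9190 km.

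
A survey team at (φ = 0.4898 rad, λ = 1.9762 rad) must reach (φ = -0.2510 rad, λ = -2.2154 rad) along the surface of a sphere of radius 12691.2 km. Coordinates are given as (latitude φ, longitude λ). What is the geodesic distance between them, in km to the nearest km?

27207 km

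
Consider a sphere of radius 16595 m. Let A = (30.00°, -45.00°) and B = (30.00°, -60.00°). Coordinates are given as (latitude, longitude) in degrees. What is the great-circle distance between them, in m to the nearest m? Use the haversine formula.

3760 m

In radians: φ₁ = 0.5236, φ₂ = 0.5236, Δλ = -15.000° = -0.2618 rad.
Haversine: a = sin²(Δφ/2) + cos φ₁ cos φ₂ sin²(Δλ/2) = 0.0000 + (0.8660)(0.8660)(0.0170) = 0.01278.
Central angle c = 2·arcsin(√a) = 0.22656 rad.
Distance = R·c = 16595 × 0.2266 ≈ 3760 m.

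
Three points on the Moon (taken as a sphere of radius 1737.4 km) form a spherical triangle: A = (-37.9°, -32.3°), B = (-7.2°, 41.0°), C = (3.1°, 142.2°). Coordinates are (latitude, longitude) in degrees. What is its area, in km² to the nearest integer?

6581025 km²

Side lengths (central angles): a = 1.7713, b = 2.5279, c = 1.2641 rad; semiperimeter s = 2.7816.
By l'Huilier's theorem, tan(E/4) = √[tan(s/2) tan((s−a)/2) tan((s−b)/2) tan((s−c)/2)], giving spherical excess E = 2.1802 rad.
Area = E·R² = 2.1802 × (1737.4)² ≈ 6581025 km².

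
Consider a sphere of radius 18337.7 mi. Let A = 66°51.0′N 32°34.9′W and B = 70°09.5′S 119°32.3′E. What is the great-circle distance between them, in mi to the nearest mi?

With latitudes φ₁ = 66.850°, φ₂ = -70.158° and longitude difference Δλ = 152.120°:
cos c = sin φ₁ sin φ₂ + cos φ₁ cos φ₂ cos Δλ = (0.9195)(-0.9406) + (0.3931)(0.3394)(-0.8839) = -0.98284,
so c = arccos(-0.98284) = 2.95610 rad.
Distance = R·c = 18337.7 × 2.9561 ≈ 54208 mi.

54208 mi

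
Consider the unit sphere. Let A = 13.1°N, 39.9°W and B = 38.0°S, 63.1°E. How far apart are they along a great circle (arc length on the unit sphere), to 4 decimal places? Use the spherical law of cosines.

1.8883

Let φ₁ = 0.2286 rad, φ₂ = -0.6632 rad, and Δλ = 1.7977 rad.
cos c = sin φ₁ sin φ₂ + cos φ₁ cos φ₂ cos Δλ = (0.2267)(-0.6157) + (0.9740)(0.7880)(-0.2250) = -0.31219,
so c = arccos(-0.31219) = 1.88829 rad.
On the unit sphere the arc length equals the central angle: 1.8883.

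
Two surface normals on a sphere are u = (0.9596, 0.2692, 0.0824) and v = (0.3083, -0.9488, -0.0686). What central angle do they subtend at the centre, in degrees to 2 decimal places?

88.01°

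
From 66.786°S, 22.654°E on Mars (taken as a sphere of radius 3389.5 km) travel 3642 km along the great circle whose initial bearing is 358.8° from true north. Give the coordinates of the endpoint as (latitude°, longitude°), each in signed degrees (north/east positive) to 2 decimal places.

-5.23°, 21.59°

Angular distance δ = d/R = 3642/3389.5 = 1.07449 rad; initial bearing θ = 6.2622 rad.
sin φ₂ = sin φ₁ cos δ + cos φ₁ sin δ cos θ = (-0.9190)(0.4762) + (0.3942)(0.8793)(0.9998) = -0.0911, so φ₂ = -5.23°.
Δλ = atan2(sin θ sin δ cos φ₁, cos δ − sin φ₁ sin φ₂) = atan2(-0.0073, 0.3925) = -1.060°.
λ₂ = 22.654° − 1.060° = 21.59°.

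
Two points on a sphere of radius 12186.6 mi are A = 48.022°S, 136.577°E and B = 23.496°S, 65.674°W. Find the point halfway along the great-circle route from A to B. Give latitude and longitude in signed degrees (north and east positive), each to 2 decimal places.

Central angle δ = 1.8456 rad. Interpolating on the sphere with fraction f = 0.5:
P = [sin((1−f)δ)·A + sin(fδ)·B] / sin δ = 0.8284·A + 0.8284·B in Cartesian coordinates,
giving P = (-0.0895, -0.3114, -0.9461), i.e. latitude -71.10°, longitude -106.03°.

-71.10°, -106.03°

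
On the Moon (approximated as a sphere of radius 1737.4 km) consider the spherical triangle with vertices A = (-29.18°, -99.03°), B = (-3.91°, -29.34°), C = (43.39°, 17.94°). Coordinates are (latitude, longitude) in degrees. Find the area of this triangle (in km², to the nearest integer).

1724441 km²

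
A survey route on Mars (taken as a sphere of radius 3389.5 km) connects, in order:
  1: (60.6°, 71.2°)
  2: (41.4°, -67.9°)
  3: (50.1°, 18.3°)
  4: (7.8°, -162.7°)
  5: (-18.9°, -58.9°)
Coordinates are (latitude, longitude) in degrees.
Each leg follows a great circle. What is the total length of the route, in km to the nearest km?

21158 km

Leg 1→2: central angle 1.2684 rad, distance 4299.2 km.
Leg 2→3: central angle 1.0013 rad, distance 3393.8 km.
Leg 3→4: central angle 2.1309 rad, distance 7222.8 km.
Leg 4→5: central angle 1.8416 rad, distance 6242.2 km.
Total: 4299.2 + 3393.8 + 7222.8 + 6242.2 ≈ 21158 km.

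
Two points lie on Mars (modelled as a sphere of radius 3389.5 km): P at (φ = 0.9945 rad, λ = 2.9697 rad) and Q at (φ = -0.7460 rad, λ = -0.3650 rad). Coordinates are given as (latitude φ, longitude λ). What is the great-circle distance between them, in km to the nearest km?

With latitudes φ₁ = 56.981°, φ₂ = -42.743° and longitude difference Δλ = 168.936°:
Haversine: a = sin²(Δφ/2) + cos φ₁ cos φ₂ sin²(Δλ/2) = 0.5844 + (0.5449)(0.7344)(0.9907) = 0.98092.
Central angle c = 2·arcsin(√a) = 2.86446 rad.
Distance = R·c = 3389.5 × 2.8645 ≈ 9709 km.

9709 km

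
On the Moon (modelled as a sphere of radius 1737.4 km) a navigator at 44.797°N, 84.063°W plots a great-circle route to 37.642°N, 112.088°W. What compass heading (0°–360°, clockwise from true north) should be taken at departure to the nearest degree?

261°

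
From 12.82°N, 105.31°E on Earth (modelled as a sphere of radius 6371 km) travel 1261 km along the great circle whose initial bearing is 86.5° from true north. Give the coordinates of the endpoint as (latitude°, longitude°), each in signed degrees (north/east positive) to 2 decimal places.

13.25°, 116.94°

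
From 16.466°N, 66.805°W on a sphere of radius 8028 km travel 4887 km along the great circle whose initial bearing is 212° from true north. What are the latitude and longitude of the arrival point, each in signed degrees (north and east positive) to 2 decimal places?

-13.45°, -84.96°

Angular distance δ = d/R = 4887/8028 = 0.60874 rad; initial bearing θ = 3.7001 rad.
sin φ₂ = sin φ₁ cos δ + cos φ₁ sin δ cos θ = (0.2834)(0.8204) + (0.9590)(0.5718)(-0.8480) = -0.2325, so φ₂ = -13.45°.
Δλ = atan2(sin θ sin δ cos φ₁, cos δ − sin φ₁ sin φ₂) = atan2(-0.2906, 0.8863) = -18.154°.
λ₂ = -66.805° − 18.154° = -84.96°.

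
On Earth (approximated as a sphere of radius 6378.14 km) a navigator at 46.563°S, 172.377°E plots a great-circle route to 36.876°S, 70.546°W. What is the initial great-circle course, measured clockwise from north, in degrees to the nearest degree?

With φ₁ = -0.8127, φ₂ = -0.6436, Δλ = 2.0434 rad, the forward-azimuth formula gives
θ = atan2( sin Δλ cos φ₂ , cos φ₁ sin φ₂ − sin φ₁ cos φ₂ cos Δλ ) = atan2(0.7123, -0.6770) = 133.55°.
So the initial bearing is 134°.

134°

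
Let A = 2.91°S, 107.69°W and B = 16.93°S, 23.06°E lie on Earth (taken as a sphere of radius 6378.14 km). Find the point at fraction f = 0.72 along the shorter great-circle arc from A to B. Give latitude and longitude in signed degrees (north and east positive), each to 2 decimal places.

-23.84°, -14.42°

Central angle δ = 2.2254 rad. Interpolating on the sphere with fraction f = 0.72:
P = [sin((1−f)δ)·A + sin(fδ)·B] / sin δ = 0.7357·A + 1.2600·B in Cartesian coordinates,
giving P = (0.8858, -0.2278, -0.4043), i.e. latitude -23.84°, longitude -14.42°.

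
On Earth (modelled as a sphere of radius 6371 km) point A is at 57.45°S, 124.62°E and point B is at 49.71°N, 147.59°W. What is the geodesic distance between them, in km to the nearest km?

Let φ₁ = -1.0027 rad, φ₂ = 0.8676 rad, and Δλ = 1.5322 rad.
cos c = sin φ₁ sin φ₂ + cos φ₁ cos φ₂ cos Δλ = (-0.8429)(0.7628) + (0.5380)(0.6467)(0.0386) = -0.62955,
so c = arccos(-0.62955) = 2.25177 rad.
Distance = R·c = 6371 × 2.2518 ≈ 14346 km.

14346 km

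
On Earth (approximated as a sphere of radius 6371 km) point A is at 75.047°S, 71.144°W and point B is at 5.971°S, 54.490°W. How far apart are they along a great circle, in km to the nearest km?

7754 km

With latitudes φ₁ = -75.047°, φ₂ = -5.971° and longitude difference Δλ = 16.654°:
cos c = sin φ₁ sin φ₂ + cos φ₁ cos φ₂ cos Δλ = (-0.9661)(-0.1040) + (0.2580)(0.9946)(0.9581) = 0.34636,
so c = arccos(0.34636) = 1.21710 rad.
Distance = R·c = 6371 × 1.2171 ≈ 7754 km.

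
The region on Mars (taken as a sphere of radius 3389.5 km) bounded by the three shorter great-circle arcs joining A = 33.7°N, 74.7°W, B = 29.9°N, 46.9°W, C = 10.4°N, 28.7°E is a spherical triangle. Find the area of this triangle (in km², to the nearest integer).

1318009 km²

Side lengths (central angles): a = 1.2640, b = 1.6604, c = 0.4164 rad; semiperimeter s = 1.6704.
By l'Huilier's theorem, tan(E/4) = √[tan(s/2) tan((s−a)/2) tan((s−b)/2) tan((s−c)/2)], giving spherical excess E = 0.1147 rad.
Area = E·R² = 0.1147 × (3389.5)² ≈ 1318009 km².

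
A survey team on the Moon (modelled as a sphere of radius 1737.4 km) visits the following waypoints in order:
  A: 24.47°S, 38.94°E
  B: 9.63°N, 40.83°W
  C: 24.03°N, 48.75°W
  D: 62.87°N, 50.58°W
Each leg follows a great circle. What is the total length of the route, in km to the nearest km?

4244 km

Leg A→B: central angle 1.4806 rad, distance 2572.4 km.
Leg B→C: central angle 0.2838 rad, distance 493.1 km.
Leg C→D: central angle 0.6782 rad, distance 1178.3 km.
Total: 2572.4 + 493.1 + 1178.3 ≈ 4244 km.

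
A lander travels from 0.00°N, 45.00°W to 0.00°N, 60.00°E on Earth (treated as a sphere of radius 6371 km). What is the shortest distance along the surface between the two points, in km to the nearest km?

11675 km

In radians: φ₁ = 0.0000, φ₂ = 0.0000, Δλ = 105.000° = 1.8326 rad.
Haversine: a = sin²(Δφ/2) + cos φ₁ cos φ₂ sin²(Δλ/2) = 0.0000 + (1.0000)(1.0000)(0.6294) = 0.62941.
Central angle c = 2·arcsin(√a) = 1.83260 rad.
Distance = R·c = 6371 × 1.8326 ≈ 11675 km.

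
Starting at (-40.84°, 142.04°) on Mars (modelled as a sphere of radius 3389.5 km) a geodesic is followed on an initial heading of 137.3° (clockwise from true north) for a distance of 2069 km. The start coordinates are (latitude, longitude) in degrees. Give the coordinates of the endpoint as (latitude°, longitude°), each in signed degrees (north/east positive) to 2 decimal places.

Angular distance δ = d/R = 2069/3389.5 = 0.61041 rad; initial bearing θ = 2.3963 rad.
sin φ₂ = sin φ₁ cos δ + cos φ₁ sin δ cos θ = (-0.6539)(0.8194) + (0.7565)(0.5732)(-0.7349) = -0.8546, so φ₂ = -58.71°.
Δλ = atan2(sin θ sin δ cos φ₁, cos δ − sin φ₁ sin φ₂) = atan2(0.2941, 0.2606) = 48.457°.
λ₂ = 142.040° + 48.457° = 190.50° → -169.50° after wrapping to (−180°, 180°].

-58.71°, -169.50°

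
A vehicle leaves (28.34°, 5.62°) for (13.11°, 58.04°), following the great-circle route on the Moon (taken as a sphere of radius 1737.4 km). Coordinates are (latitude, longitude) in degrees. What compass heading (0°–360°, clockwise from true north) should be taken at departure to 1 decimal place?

With φ₁ = 0.4946, φ₂ = 0.2288, Δλ = 0.9149 rad, the forward-azimuth formula gives
θ = atan2( sin Δλ cos φ₂ , cos φ₁ sin φ₂ − sin φ₁ cos φ₂ cos Δλ ) = atan2(0.7718, -0.0823) = 96.09°.
So the initial bearing is 96.1°.

96.1°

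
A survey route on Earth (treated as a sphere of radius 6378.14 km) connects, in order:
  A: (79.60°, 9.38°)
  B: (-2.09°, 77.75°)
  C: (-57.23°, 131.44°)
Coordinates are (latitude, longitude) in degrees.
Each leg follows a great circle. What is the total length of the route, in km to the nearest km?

Leg A→B: central angle 1.5402 rad, distance 9823.4 km.
Leg B→C: central angle 1.2122 rad, distance 7731.5 km.
Total: 9823.4 + 7731.5 ≈ 17555 km.

17555 km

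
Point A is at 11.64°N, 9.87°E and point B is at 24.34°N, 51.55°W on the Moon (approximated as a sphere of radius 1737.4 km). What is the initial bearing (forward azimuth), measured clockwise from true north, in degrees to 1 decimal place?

Δλ = -61.420° = -1.0720 rad.
y = sin Δλ · cos φ₂ = (-0.8782)(0.9111) = -0.8001
x = cos φ₁ sin φ₂ − sin φ₁ cos φ₂ cos Δλ = (0.9794)(0.4122) − (0.2018)(0.9111)(0.4784) = 0.3157
θ = atan2(y, x) = -68.46°; adding 360° gives 291.5°.

291.5°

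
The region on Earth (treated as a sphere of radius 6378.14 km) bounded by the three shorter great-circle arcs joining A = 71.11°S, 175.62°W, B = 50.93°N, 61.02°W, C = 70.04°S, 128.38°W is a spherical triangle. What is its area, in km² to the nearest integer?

Side lengths (central angles): a = 2.2743, b = 0.2679, c = 2.5313 rad; semiperimeter s = 2.5368.
By l'Huilier's theorem, tan(E/4) = √[tan(s/2) tan((s−a)/2) tan((s−b)/2) tan((s−c)/2)], giving spherical excess E = 0.1982 rad.
Area = E·R² = 0.1982 × (6378.14)² ≈ 8062904 km².

8062904 km²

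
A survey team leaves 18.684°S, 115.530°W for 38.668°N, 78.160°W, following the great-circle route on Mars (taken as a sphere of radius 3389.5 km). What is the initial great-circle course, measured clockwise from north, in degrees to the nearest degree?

With φ₁ = -0.3261, φ₂ = 0.6749, Δλ = 0.6522 rad, the forward-azimuth formula gives
θ = atan2( sin Δλ cos φ₂ , cos φ₁ sin φ₂ − sin φ₁ cos φ₂ cos Δλ ) = atan2(0.4739, 0.7907) = 30.94°.
So the initial bearing is 31°.

31°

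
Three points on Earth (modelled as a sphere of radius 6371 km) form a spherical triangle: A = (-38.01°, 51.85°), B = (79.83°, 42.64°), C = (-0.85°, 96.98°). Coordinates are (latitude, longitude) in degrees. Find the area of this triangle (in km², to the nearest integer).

Side lengths (central angles): a = 1.4824, b = 0.9704, c = 2.0587 rad; semiperimeter s = 2.2558.
By l'Huilier's theorem, tan(E/4) = √[tan(s/2) tan((s−a)/2) tan((s−b)/2) tan((s−c)/2)], giving spherical excess E = 0.9876 rad.
Area = E·R² = 0.9876 × (6371)² ≈ 40085836 km².

40085836 km²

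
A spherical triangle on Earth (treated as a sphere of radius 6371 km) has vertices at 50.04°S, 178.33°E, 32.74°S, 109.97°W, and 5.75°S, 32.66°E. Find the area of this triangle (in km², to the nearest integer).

71676947 km²

Side lengths (central angles): a = 2.2280, b = 2.0386, c = 0.9469 rad; semiperimeter s = 2.6068.
By l'Huilier's theorem, tan(E/4) = √[tan(s/2) tan((s−a)/2) tan((s−b)/2) tan((s−c)/2)], giving spherical excess E = 1.7659 rad.
Area = E·R² = 1.7659 × (6371)² ≈ 71676947 km².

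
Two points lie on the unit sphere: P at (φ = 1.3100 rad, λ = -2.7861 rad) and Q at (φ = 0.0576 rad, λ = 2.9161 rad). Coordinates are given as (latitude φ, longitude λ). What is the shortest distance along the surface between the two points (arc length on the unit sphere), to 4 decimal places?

1.2966

Let φ₁ = 1.3100 rad, φ₂ = 0.0576 rad, and Δλ = -0.5810 rad.
cos c = sin φ₁ sin φ₂ + cos φ₁ cos φ₂ cos Δλ = (0.9662)(0.0576) + (0.2579)(0.9983)(0.8359) = 0.27081,
so c = arccos(0.27081) = 1.29657 rad.
On the unit sphere the arc length equals the central angle: 1.2966.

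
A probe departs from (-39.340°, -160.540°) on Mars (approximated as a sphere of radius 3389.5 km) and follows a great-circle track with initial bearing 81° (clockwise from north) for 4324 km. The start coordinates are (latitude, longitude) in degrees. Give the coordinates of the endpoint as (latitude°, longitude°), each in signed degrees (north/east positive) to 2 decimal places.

Angular distance δ = d/R = 4324/3389.5 = 1.27570 rad; initial bearing θ = 1.4137 rad.
sin φ₂ = sin φ₁ cos δ + cos φ₁ sin δ cos θ = (-0.6339)(0.2908) + (0.7734)(0.9568)(0.1564) = -0.0686, so φ₂ = -3.93°.
Δλ = atan2(sin θ sin δ cos φ₁, cos δ − sin φ₁ sin φ₂) = atan2(0.7309, 0.2473) = 71.303°.
λ₂ = -160.540° + 71.303° = -89.24°.

-3.93°, -89.24°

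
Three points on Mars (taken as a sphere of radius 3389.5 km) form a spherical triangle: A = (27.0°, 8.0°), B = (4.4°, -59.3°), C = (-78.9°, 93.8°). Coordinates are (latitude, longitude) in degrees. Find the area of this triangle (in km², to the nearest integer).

Side lengths (central angles): a = 1.8198, b = 2.0185, c = 1.1835 rad; semiperimeter s = 2.5110.
By l'Huilier's theorem, tan(E/4) = √[tan(s/2) tan((s−a)/2) tan((s−b)/2) tan((s−c)/2)], giving spherical excess E = 1.7434 rad.
Area = E·R² = 1.7434 × (3389.5)² ≈ 20029584 km².

20029584 km²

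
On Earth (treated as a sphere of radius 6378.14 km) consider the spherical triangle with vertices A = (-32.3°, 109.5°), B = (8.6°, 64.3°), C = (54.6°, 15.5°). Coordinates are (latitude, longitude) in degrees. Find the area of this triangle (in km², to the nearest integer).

9479949 km²

Side lengths (central angles): a = 1.0482, b = 2.0598, c = 1.0368 rad; semiperimeter s = 2.0724.
By l'Huilier's theorem, tan(E/4) = √[tan(s/2) tan((s−a)/2) tan((s−b)/2) tan((s−c)/2)], giving spherical excess E = 0.2330 rad.
Area = E·R² = 0.2330 × (6378.14)² ≈ 9479949 km².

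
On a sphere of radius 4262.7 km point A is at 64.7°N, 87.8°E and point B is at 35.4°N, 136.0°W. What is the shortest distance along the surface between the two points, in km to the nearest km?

Let φ₁ = 1.1292 rad, φ₂ = 0.6178 rad, and Δλ = 2.3771 rad.
cos c = sin φ₁ sin φ₂ + cos φ₁ cos φ₂ cos Δλ = (0.9041)(0.5793) + (0.4274)(0.8151)(-0.7218) = 0.27229,
so c = arccos(0.27229) = 1.29502 rad.
Distance = R·c = 4262.7 × 1.2950 ≈ 5520 km.

5520 km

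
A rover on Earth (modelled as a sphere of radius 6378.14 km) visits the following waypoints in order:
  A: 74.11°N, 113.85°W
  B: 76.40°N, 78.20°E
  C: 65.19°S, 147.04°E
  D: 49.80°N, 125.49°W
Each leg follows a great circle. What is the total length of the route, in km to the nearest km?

Leg A→B: central angle 0.5118 rad, distance 3264.4 km.
Leg B→C: central angle 2.5804 rad, distance 16458.3 km.
Leg C→D: central angle 2.3204 rad, distance 14799.8 km.
Total: 3264.4 + 16458.3 + 14799.8 ≈ 34523 km.

34523 km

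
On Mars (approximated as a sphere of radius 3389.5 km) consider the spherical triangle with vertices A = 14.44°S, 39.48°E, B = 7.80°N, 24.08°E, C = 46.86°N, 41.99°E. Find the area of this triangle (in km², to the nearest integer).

1780391 km²

Side lengths (central angles): a = 0.7323, b = 1.0706, c = 0.4709 rad; semiperimeter s = 1.1369.
By l'Huilier's theorem, tan(E/4) = √[tan(s/2) tan((s−a)/2) tan((s−b)/2) tan((s−c)/2)], giving spherical excess E = 0.1550 rad.
Area = E·R² = 0.1550 × (3389.5)² ≈ 1780391 km².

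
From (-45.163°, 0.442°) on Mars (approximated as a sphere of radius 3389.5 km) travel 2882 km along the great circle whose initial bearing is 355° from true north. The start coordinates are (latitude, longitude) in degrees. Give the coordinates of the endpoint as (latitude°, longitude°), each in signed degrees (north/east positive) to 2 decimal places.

3.44°, -3.32°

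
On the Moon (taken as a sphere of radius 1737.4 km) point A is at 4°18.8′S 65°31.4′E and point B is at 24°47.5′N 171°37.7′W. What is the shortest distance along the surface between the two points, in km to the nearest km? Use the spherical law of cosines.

Let φ₁ = -0.0753 rad, φ₂ = 0.4327 rad, and Δλ = 2.1441 rad.
cos c = sin φ₁ sin φ₂ + cos φ₁ cos φ₂ cos Δλ = (-0.0752)(0.4193) + (0.9972)(0.9078)(-0.5424) = -0.52257,
so c = arccos(-0.52257) = 2.12066 rad.
Distance = R·c = 1737.4 × 2.1207 ≈ 3684 km.

3684 km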